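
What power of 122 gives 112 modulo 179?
117

Baby-step giant-step with step n = ⌈√179⌉ = 14.
Baby steps 122^j mod 179 (j:value) for j=0..13: 0:1, 1:122, 2:27, 3:72, 4:13, 5:154, 6:172, 7:41, 8:169, 9:33, 10:88, 11:175, 12:49, 13:71.
Giant-step multiplier: 122^(-14) ≡ 122^(178-14) = 122^164 ≡ 156 (mod 179).
Giant steps γ_i = 112·156^i mod 179: γ_0=112, γ_1=109, γ_2=178, γ_3=23, γ_4=8, γ_5=174, γ_6=115, γ_7=40, γ_8=154 (in table at j=5).
x = i·n + j = 8·14 + 5 = 117.
Check: 122^117 ≡ 112 (mod 179).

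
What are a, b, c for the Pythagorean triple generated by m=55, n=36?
(1729, 3960, 4321)

Euclid's formula: a = m² - n², b = 2mn, c = m² + n²
m = 55, n = 36
a = 55² - 36² = 3025 - 1296 = 1729
b = 2 × 55 × 36 = 3960
c = 55² + 36² = 3025 + 1296 = 4321
Verification: 1729² + 3960² = 2989441 + 15681600 = 18671041 = 4321² ✓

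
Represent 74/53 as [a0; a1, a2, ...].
[1; 2, 1, 1, 10]

Euclidean algorithm steps:
74 = 1 × 53 + 21
53 = 2 × 21 + 11
21 = 1 × 11 + 10
11 = 1 × 10 + 1
10 = 10 × 1 + 0
Continued fraction: [1; 2, 1, 1, 10]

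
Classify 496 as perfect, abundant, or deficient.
perfect

Proper divisors of 496: sum = 1 + 2 + 4 + 8 + 16 + 31 + 62 + 124 + 248 = 496
Since 496 = 496, 496 is perfect.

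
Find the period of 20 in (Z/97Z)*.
32

97 is prime, so ord(20) divides φ(97) = 96.
Divisors of 96: 1, 2, 3, 4, 6, 8, 12, 16, 24, 32, 48, 96.
Repeated squaring: 20^1 ≡ 20, 20^2 ≡ 12, 20^4 ≡ 47, 20^8 ≡ 75, 20^16 ≡ 96, 20^32 ≡ 1, 20^64 ≡ 1 (mod 97).
Test 20^d mod 97 for each divisor d in increasing order:
20^1 ≡ 20
20^2 ≡ 12
20^3 = 20^2·20^1 ≡ 46
20^4 ≡ 47
20^6 = 20^4·20^2 ≡ 79
20^8 ≡ 75
20^12 = 20^8·20^4 ≡ 33
20^16 ≡ 96
20^24 = 20^16·20^8 ≡ 22
20^32 ≡ 1  ← first divisor giving 1
The order is 32.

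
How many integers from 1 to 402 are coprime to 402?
132

402 = 2 × 3 × 67
φ(n) = n × ∏(1 - 1/p) for each prime p dividing n
φ(402) = 402 × (1 - 1/2) × (1 - 1/3) × (1 - 1/67) = 132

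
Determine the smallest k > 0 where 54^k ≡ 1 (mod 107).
106

107 is prime, so ord(54) divides φ(107) = 106.
Divisors of 106: 1, 2, 53, 106.
Repeated squaring: 54^1 ≡ 54, 54^2 ≡ 27, 54^4 ≡ 87, 54^8 ≡ 79, 54^16 ≡ 35, 54^32 ≡ 48, 54^64 ≡ 57 (mod 107).
Test 54^d mod 107 for each divisor d in increasing order:
54^1 ≡ 54
54^2 ≡ 27
54^53 = 54^32·54^16·54^4·54^1 ≡ 106
54^106 = 54^64·54^32·54^8·54^2 ≡ 1  ← first divisor giving 1
The order is 106.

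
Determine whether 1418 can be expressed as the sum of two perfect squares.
7² + 37² (a=7, b=37)

Factorization: 1418 = 2 × 709
By Fermat: n is sum of two squares iff every prime p ≡ 3 (mod 4) appears to even power.
All primes ≡ 3 (mod 4) appear to even power.
Search a = 0, 1, 2, … for 1418 - a² a perfect square: first hit at a = 7: 1418 - 49 = 1369 = 37².
1418 = 7² + 37² = 49 + 1369 ✓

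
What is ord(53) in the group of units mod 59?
29

59 is prime, so ord(53) divides φ(59) = 58.
Divisors of 58: 1, 2, 29, 58.
Repeated squaring: 53^1 ≡ 53, 53^2 ≡ 36, 53^4 ≡ 57, 53^8 ≡ 4, 53^16 ≡ 16, 53^32 ≡ 20 (mod 59).
Test 53^d mod 59 for each divisor d in increasing order:
53^1 ≡ 53
53^2 ≡ 36
53^29 = 53^16·53^8·53^4·53^1 ≡ 1  ← first divisor giving 1
The order is 29.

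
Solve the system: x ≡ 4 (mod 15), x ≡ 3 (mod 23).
49

Using Chinese Remainder Theorem:
M = 15 × 23 = 345
M1 = 23, M2 = 15
y1 = 23^(-1) mod 15 = 2
y2 = 15^(-1) mod 23 = 20
x = (4×23×2 + 3×15×20) mod 345 = 49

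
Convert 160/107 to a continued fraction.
[1; 2, 53]

Euclidean algorithm steps:
160 = 1 × 107 + 53
107 = 2 × 53 + 1
53 = 53 × 1 + 0
Continued fraction: [1; 2, 53]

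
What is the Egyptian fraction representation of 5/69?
1/14 + 1/966

Greedy algorithm:
5/69: ceiling(69/5) = 14, use 1/14
1/966: ceiling(966/1) = 966, use 1/966
Result: 5/69 = 1/14 + 1/966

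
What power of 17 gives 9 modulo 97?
76

Baby-step giant-step with step n = ⌈√97⌉ = 10.
Baby steps 17^j mod 97 (j:value) for j=0..9: 0:1, 1:17, 2:95, 3:63, 4:4, 5:68, 6:89, 7:58, 8:16, 9:78.
Giant-step multiplier: 17^(-10) ≡ 17^(96-10) = 17^86 ≡ 3 (mod 97).
Giant steps γ_i = 9·3^i mod 97: γ_0=9, γ_1=27, γ_2=81, γ_3=49, γ_4=50, γ_5=53, γ_6=62, γ_7=89 (in table at j=6).
x = i·n + j = 7·10 + 6 = 76.
Check: 17^76 ≡ 9 (mod 97).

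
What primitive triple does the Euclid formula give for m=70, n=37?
(3531, 5180, 6269)

Euclid's formula: a = m² - n², b = 2mn, c = m² + n²
m = 70, n = 37
a = 70² - 37² = 4900 - 1369 = 3531
b = 2 × 70 × 37 = 5180
c = 70² + 37² = 4900 + 1369 = 6269
Verification: 3531² + 5180² = 12467961 + 26832400 = 39300361 = 6269² ✓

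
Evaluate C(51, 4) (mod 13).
1

Using Lucas' theorem:
Write n=51 and k=4 in base 13:
n in base 13: [3, 12]
k in base 13: [0, 4]
C(51,4) mod 13 = ∏ C(n_i, k_i) mod 13
Digit binomials (mod 13): C(3,0) = 1; C(12,4) = 495 ≡ 1
Product: 1 × 1 = 1 ≡ 1 (mod 13)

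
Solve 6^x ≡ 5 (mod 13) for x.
9

Baby-step giant-step with step n = ⌈√13⌉ = 4.
Baby steps 6^j mod 13 (j:value) for j=0..3: 0:1, 1:6, 2:10, 3:8.
Giant-step multiplier: 6^(-4) ≡ 6^(12-4) = 6^8 ≡ 3 (mod 13).
Giant steps γ_i = 5·3^i mod 13: γ_0=5, γ_1=2, γ_2=6 (in table at j=1).
x = i·n + j = 2·4 + 1 = 9.
Check: 6^9 ≡ 5 (mod 13).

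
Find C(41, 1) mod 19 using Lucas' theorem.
3

Using Lucas' theorem:
Write n=41 and k=1 in base 19:
n in base 19: [2, 3]
k in base 19: [0, 1]
C(41,1) mod 19 = ∏ C(n_i, k_i) mod 19
Digit binomials (mod 19): C(2,0) = 1; C(3,1) = 3
Product: 1 × 3 = 3 ≡ 3 (mod 19)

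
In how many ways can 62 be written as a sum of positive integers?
1300156

p(n) counts ways to write n as a sum of positive integers (order ignored).
Euler's pentagonal recurrence: p(k) = p(k-1) + p(k-2) - p(k-5) - p(k-7) + p(k-12) + p(k-15) - ... (offsets j(3j∓1)/2, signs ++--, p(0)=1, p(<0)=0).
DP table for k = 0..61: p(0)=1, p(1)=1, p(2)=2, p(3)=3, p(4)=5, p(5)=7, p(6)=11, p(7)=15, p(8)=22, p(9)=30, p(10)=42, p(11)=56, p(12)=77, p(13)=101, p(14)=135, p(15)=176, p(16)=231, p(17)=297, p(18)=385, p(19)=490, p(20)=627, p(21)=792, p(22)=1002, p(23)=1255, p(24)=1575, p(25)=1958, p(26)=2436, p(27)=3010, p(28)=3718, p(29)=4565, p(30)=5604, p(31)=6842, p(32)=8349, p(33)=10143, p(34)=12310, p(35)=14883, p(36)=17977, p(37)=21637, p(38)=26015, p(39)=31185, p(40)=37338, p(41)=44583, p(42)=53174, p(43)=63261, p(44)=75175, p(45)=89134, p(46)=105558, p(47)=124754, p(48)=147273, p(49)=173525, p(50)=204226, p(51)=239943, p(52)=281589, p(53)=329931, p(54)=386155, p(55)=451276, p(56)=526823, p(57)=614154, p(58)=715220, p(59)=831820, p(60)=966467, p(61)=1121505.
Final step: p(62) = p(61) + p(60) - p(57) - p(55) + p(50) + p(47) - p(40) - p(36) + p(27) + p(22) - p(11) - p(5)
= 1121505 + 966467 - 614154 - 451276 + 204226 + 124754 - 37338 - 17977 + 3010 + 1002 - 56 - 7
= 1300156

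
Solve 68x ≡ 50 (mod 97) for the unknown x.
x ≡ 15 (mod 97)

gcd(68, 97) = 1, which divides 50, so solutions exist.
Find 68^(-1) mod 97 by the extended Euclidean algorithm:
97 = 1 × 68 + 29  ⟹  29 = (1)·97 + (-1)·68
68 = 2 × 29 + 10  ⟹  10 = (-2)·97 + (3)·68
29 = 2 × 10 + 9  ⟹  9 = (5)·97 + (-7)·68
10 = 1 × 9 + 1  ⟹  1 = (-7)·97 + (10)·68
So (10)·68 ≡ 1 (mod 97), i.e. 68^(-1) ≡ 10 (mod 97).
x ≡ 10 × 50 = 500 ≡ 15 (mod 97).
Check: 68 × 15 = 1020 ≡ 50 (mod 97).
Unique solution: x ≡ 15 (mod 97)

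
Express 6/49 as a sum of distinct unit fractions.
1/9 + 1/89 + 1/9813 + 1/128383479

Greedy algorithm:
6/49: ceiling(49/6) = 9, use 1/9
5/441: ceiling(441/5) = 89, use 1/89
4/39249: ceiling(39249/4) = 9813, use 1/9813
1/128383479: ceiling(128383479/1) = 128383479, use 1/128383479
Result: 6/49 = 1/9 + 1/89 + 1/9813 + 1/128383479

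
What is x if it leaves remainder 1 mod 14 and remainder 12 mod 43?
141

Using Chinese Remainder Theorem:
M = 14 × 43 = 602
M1 = 43, M2 = 14
y1 = 43^(-1) mod 14 = 1
y2 = 14^(-1) mod 43 = 40
x = (1×43×1 + 12×14×40) mod 602 = 141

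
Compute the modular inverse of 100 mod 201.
199

gcd(100, 201) = 1, so the inverse exists.
Extended Euclidean algorithm on (201, 100):
201 = 2 × 100 + 1  ⟹  1 = (1)·201 + (-2)·100
So (-2)·100 ≡ 1 (mod 201), i.e. 100^(-1) ≡ -2 ≡ 199 (mod 201).
Check: 100 × 199 = 19900 ≡ 1 (mod 201)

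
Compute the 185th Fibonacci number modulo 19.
5

Matrix identity: Q^n = [[F_(n+1), F_n], [F_n, F_(n-1)]] with Q = [[1,1],[1,0]].
n = 185 = 10111001₂. Square-and-multiply, entries mod 19:
Q^1 = [[1,1],[1,0]]
Q^2 = (Q^1)² = [[2,1],[1,1]]
Q^5 = (Q^2)²·Q = [[8,5],[5,3]]
Q^11 = (Q^5)²·Q = [[11,13],[13,17]]
Q^23 = (Q^11)²·Q = [[8,5],[5,3]]
Q^46 = (Q^23)² = [[13,17],[17,15]]
Q^92 = (Q^46)² = [[2,1],[1,1]]
Q^185 = (Q^92)²·Q = [[8,5],[5,3]]
F_185 mod 19 = Q^185[0][1] = 5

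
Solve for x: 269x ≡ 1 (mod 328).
189

gcd(269, 328) = 1, so the inverse exists.
Extended Euclidean algorithm on (328, 269):
328 = 1 × 269 + 59  ⟹  59 = (1)·328 + (-1)·269
269 = 4 × 59 + 33  ⟹  33 = (-4)·328 + (5)·269
59 = 1 × 33 + 26  ⟹  26 = (5)·328 + (-6)·269
33 = 1 × 26 + 7  ⟹  7 = (-9)·328 + (11)·269
26 = 3 × 7 + 5  ⟹  5 = (32)·328 + (-39)·269
7 = 1 × 5 + 2  ⟹  2 = (-41)·328 + (50)·269
5 = 2 × 2 + 1  ⟹  1 = (114)·328 + (-139)·269
So (-139)·269 ≡ 1 (mod 328), i.e. 269^(-1) ≡ -139 ≡ 189 (mod 328).
Check: 269 × 189 = 50841 ≡ 1 (mod 328)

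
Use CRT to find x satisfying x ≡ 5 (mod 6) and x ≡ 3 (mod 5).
23

Using Chinese Remainder Theorem:
M = 6 × 5 = 30
M1 = 5, M2 = 6
y1 = 5^(-1) mod 6 = 5
y2 = 6^(-1) mod 5 = 1
x = (5×5×5 + 3×6×1) mod 30 = 23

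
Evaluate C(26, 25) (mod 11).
4

Using Lucas' theorem:
Write n=26 and k=25 in base 11:
n in base 11: [2, 4]
k in base 11: [2, 3]
C(26,25) mod 11 = ∏ C(n_i, k_i) mod 11
Digit binomials (mod 11): C(2,2) = 1; C(4,3) = 4
Product: 1 × 4 = 4 ≡ 4 (mod 11)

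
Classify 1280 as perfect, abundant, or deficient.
abundant

Proper divisors of 1280: sum = 1 + 2 + 4 + 5 + 8 + 10 + 16 + 20 + ... + 160 + 256 + 320 + 640 (17 divisors) = 1786
Since 1786 > 1280, 1280 is abundant.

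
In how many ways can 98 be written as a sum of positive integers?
150198136

p(n) counts ways to write n as a sum of positive integers (order ignored).
Euler's pentagonal recurrence: p(k) = p(k-1) + p(k-2) - p(k-5) - p(k-7) + p(k-12) + p(k-15) - ... (offsets j(3j∓1)/2, signs ++--, p(0)=1, p(<0)=0).
DP table for k = 0..97: p(0)=1, p(1)=1, p(2)=2, p(3)=3, p(4)=5, p(5)=7, p(6)=11, p(7)=15, p(8)=22, p(9)=30, p(10)=42, p(11)=56, p(12)=77, p(13)=101, p(14)=135, p(15)=176, p(16)=231, p(17)=297, p(18)=385, p(19)=490, p(20)=627, p(21)=792, p(22)=1002, p(23)=1255, p(24)=1575, p(25)=1958, p(26)=2436, p(27)=3010, p(28)=3718, p(29)=4565, p(30)=5604, p(31)=6842, p(32)=8349, p(33)=10143, p(34)=12310, p(35)=14883, p(36)=17977, p(37)=21637, p(38)=26015, p(39)=31185, p(40)=37338, p(41)=44583, p(42)=53174, p(43)=63261, p(44)=75175, p(45)=89134, p(46)=105558, p(47)=124754, p(48)=147273, p(49)=173525, p(50)=204226, p(51)=239943, p(52)=281589, p(53)=329931, p(54)=386155, p(55)=451276, p(56)=526823, p(57)=614154, p(58)=715220, p(59)=831820, p(60)=966467, p(61)=1121505, p(62)=1300156, p(63)=1505499, p(64)=1741630, p(65)=2012558, p(66)=2323520, p(67)=2679689, p(68)=3087735, p(69)=3554345, p(70)=4087968, p(71)=4697205, p(72)=5392783, p(73)=6185689, p(74)=7089500, p(75)=8118264, p(76)=9289091, p(77)=10619863, p(78)=12132164, p(79)=13848650, p(80)=15796476, p(81)=18004327, p(82)=20506255, p(83)=23338469, p(84)=26543660, p(85)=30167357, p(86)=34262962, p(87)=38887673, p(88)=44108109, p(89)=49995925, p(90)=56634173, p(91)=64112359, p(92)=72533807, p(93)=82010177, p(94)=92669720, p(95)=104651419, p(96)=118114304, p(97)=133230930.
Final step: p(98) = p(97) + p(96) - p(93) - p(91) + p(86) + p(83) - p(76) - p(72) + p(63) + p(58) - p(47) - p(41) + p(28) + p(21) - p(6)
= 133230930 + 118114304 - 82010177 - 64112359 + 34262962 + 23338469 - 9289091 - 5392783 + 1505499 + 715220 - 124754 - 44583 + 3718 + 792 - 11
= 150198136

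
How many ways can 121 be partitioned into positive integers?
2056148051

p(n) counts ways to write n as a sum of positive integers (order ignored).
Euler's pentagonal recurrence: p(k) = p(k-1) + p(k-2) - p(k-5) - p(k-7) + p(k-12) + p(k-15) - ... (offsets j(3j∓1)/2, signs ++--, p(0)=1, p(<0)=0).
DP table for k = 0..120: p(0)=1, p(1)=1, p(2)=2, p(3)=3, p(4)=5, p(5)=7, p(6)=11, p(7)=15, p(8)=22, p(9)=30, p(10)=42, p(11)=56, p(12)=77, p(13)=101, p(14)=135, p(15)=176, p(16)=231, p(17)=297, p(18)=385, p(19)=490, p(20)=627, p(21)=792, p(22)=1002, p(23)=1255, p(24)=1575, p(25)=1958, p(26)=2436, p(27)=3010, p(28)=3718, p(29)=4565, p(30)=5604, p(31)=6842, p(32)=8349, p(33)=10143, p(34)=12310, p(35)=14883, p(36)=17977, p(37)=21637, p(38)=26015, p(39)=31185, p(40)=37338, p(41)=44583, p(42)=53174, p(43)=63261, p(44)=75175, p(45)=89134, p(46)=105558, p(47)=124754, p(48)=147273, p(49)=173525, p(50)=204226, p(51)=239943, p(52)=281589, p(53)=329931, p(54)=386155, p(55)=451276, p(56)=526823, p(57)=614154, p(58)=715220, p(59)=831820, p(60)=966467, p(61)=1121505, p(62)=1300156, p(63)=1505499, p(64)=1741630, p(65)=2012558, p(66)=2323520, p(67)=2679689, p(68)=3087735, p(69)=3554345, p(70)=4087968, p(71)=4697205, p(72)=5392783, p(73)=6185689, p(74)=7089500, p(75)=8118264, p(76)=9289091, p(77)=10619863, p(78)=12132164, p(79)=13848650, p(80)=15796476, p(81)=18004327, p(82)=20506255, p(83)=23338469, p(84)=26543660, p(85)=30167357, p(86)=34262962, p(87)=38887673, p(88)=44108109, p(89)=49995925, p(90)=56634173, p(91)=64112359, p(92)=72533807, p(93)=82010177, p(94)=92669720, p(95)=104651419, p(96)=118114304, p(97)=133230930, p(98)=150198136, p(99)=169229875, p(100)=190569292, p(101)=214481126, p(102)=241265379, p(103)=271248950, p(104)=304801365, p(105)=342325709, p(106)=384276336, p(107)=431149389, p(108)=483502844, p(109)=541946240, p(110)=607163746, p(111)=679903203, p(112)=761002156, p(113)=851376628, p(114)=952050665, p(115)=1064144451, p(116)=1188908248, p(117)=1327710076, p(118)=1482074143, p(119)=1653668665, p(120)=1844349560.
Final step: p(121) = p(120) + p(119) - p(116) - p(114) + p(109) + p(106) - p(99) - p(95) + p(86) + p(81) - p(70) - p(64) + p(51) + p(44) - p(29) - p(21) + p(4)
= 1844349560 + 1653668665 - 1188908248 - 952050665 + 541946240 + 384276336 - 169229875 - 104651419 + 34262962 + 18004327 - 4087968 - 1741630 + 239943 + 75175 - 4565 - 792 + 5
= 2056148051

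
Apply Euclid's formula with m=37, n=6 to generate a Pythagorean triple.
(1333, 444, 1405)

Euclid's formula: a = m² - n², b = 2mn, c = m² + n²
m = 37, n = 6
a = 37² - 6² = 1369 - 36 = 1333
b = 2 × 37 × 6 = 444
c = 37² + 6² = 1369 + 36 = 1405
Verification: 1333² + 444² = 1776889 + 197136 = 1974025 = 1405² ✓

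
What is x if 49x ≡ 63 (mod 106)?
x ≡ 77 (mod 106)

gcd(49, 106) = 1, which divides 63, so solutions exist.
Find 49^(-1) mod 106 by the extended Euclidean algorithm:
106 = 2 × 49 + 8  ⟹  8 = (1)·106 + (-2)·49
49 = 6 × 8 + 1  ⟹  1 = (-6)·106 + (13)·49
So (13)·49 ≡ 1 (mod 106), i.e. 49^(-1) ≡ 13 (mod 106).
x ≡ 13 × 63 = 819 ≡ 77 (mod 106).
Check: 49 × 77 = 3773 ≡ 63 (mod 106).
Unique solution: x ≡ 77 (mod 106)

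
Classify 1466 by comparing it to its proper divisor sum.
deficient

Proper divisors of 1466: sum = 1 + 2 + 733 = 736
Since 736 < 1466, 1466 is deficient.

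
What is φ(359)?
358

359 = 359
φ(n) = n × ∏(1 - 1/p) for each prime p dividing n
φ(359) = 359 × (1 - 1/359) = 358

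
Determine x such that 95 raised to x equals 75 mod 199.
103

Baby-step giant-step with step n = ⌈√199⌉ = 15.
Baby steps 95^j mod 199 (j:value) for j=0..14: 0:1, 1:95, 2:70, 3:83, 4:124, 5:39, 6:123, 7:143, 8:53, 9:60, 10:128, 11:21, 12:5, 13:77, 14:151.
Giant-step multiplier: 95^(-15) ≡ 95^(198-15) = 95^183 ≡ 82 (mod 199).
Giant steps γ_i = 75·82^i mod 199: γ_0=75, γ_1=180, γ_2=34, γ_3=2, γ_4=164, γ_5=115, γ_6=77 (in table at j=13).
x = i·n + j = 6·15 + 13 = 103.
Check: 95^103 ≡ 75 (mod 199).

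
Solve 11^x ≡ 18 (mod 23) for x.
16

Baby-step giant-step with step n = ⌈√23⌉ = 5.
Baby steps 11^j mod 23 (j:value) for j=0..4: 0:1, 1:11, 2:6, 3:20, 4:13.
Giant-step multiplier: 11^(-5) ≡ 11^(22-5) = 11^17 ≡ 14 (mod 23).
Giant steps γ_i = 18·14^i mod 23: γ_0=18, γ_1=22, γ_2=9, γ_3=11 (in table at j=1).
x = i·n + j = 3·5 + 1 = 16.
Check: 11^16 ≡ 18 (mod 23).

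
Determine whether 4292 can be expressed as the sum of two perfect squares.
14² + 64² (a=14, b=64)

Factorization: 4292 = 2^2 × 29 × 37
By Fermat: n is sum of two squares iff every prime p ≡ 3 (mod 4) appears to even power.
All primes ≡ 3 (mod 4) appear to even power.
Search a = 0, 1, 2, … for 4292 - a² a perfect square: first hit at a = 14: 4292 - 196 = 4096 = 64².
4292 = 14² + 64² = 196 + 4096 ✓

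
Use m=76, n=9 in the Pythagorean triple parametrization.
(5695, 1368, 5857)

Euclid's formula: a = m² - n², b = 2mn, c = m² + n²
m = 76, n = 9
a = 76² - 9² = 5776 - 81 = 5695
b = 2 × 76 × 9 = 1368
c = 76² + 9² = 5776 + 81 = 5857
Verification: 5695² + 1368² = 32433025 + 1871424 = 34304449 = 5857² ✓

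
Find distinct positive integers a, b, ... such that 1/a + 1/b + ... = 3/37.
1/13 + 1/241 + 1/115921

Greedy algorithm:
3/37: ceiling(37/3) = 13, use 1/13
2/481: ceiling(481/2) = 241, use 1/241
1/115921: ceiling(115921/1) = 115921, use 1/115921
Result: 3/37 = 1/13 + 1/241 + 1/115921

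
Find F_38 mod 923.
42

Matrix identity: Q^n = [[F_(n+1), F_n], [F_n, F_(n-1)]] with Q = [[1,1],[1,0]].
n = 38 = 100110₂. Square-and-multiply, entries mod 923:
Q^1 = [[1,1],[1,0]]
Q^2 = (Q^1)² = [[2,1],[1,1]]
Q^4 = (Q^2)² = [[5,3],[3,2]]
Q^9 = (Q^4)²·Q = [[55,34],[34,21]]
Q^19 = (Q^9)²·Q = [[304,489],[489,738]]
Q^38 = (Q^19)² = [[180,42],[42,138]]
F_38 mod 923 = Q^38[0][1] = 42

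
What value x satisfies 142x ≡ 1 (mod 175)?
53

gcd(142, 175) = 1, so the inverse exists.
Extended Euclidean algorithm on (175, 142):
175 = 1 × 142 + 33  ⟹  33 = (1)·175 + (-1)·142
142 = 4 × 33 + 10  ⟹  10 = (-4)·175 + (5)·142
33 = 3 × 10 + 3  ⟹  3 = (13)·175 + (-16)·142
10 = 3 × 3 + 1  ⟹  1 = (-43)·175 + (53)·142
So (53)·142 ≡ 1 (mod 175), i.e. 142^(-1) ≡ 53 (mod 175).
Check: 142 × 53 = 7526 ≡ 1 (mod 175)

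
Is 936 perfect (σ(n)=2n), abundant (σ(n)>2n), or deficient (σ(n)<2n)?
abundant

Proper divisors of 936: sum = 1 + 2 + 3 + 4 + 6 + 8 + 9 + 12 + ... + 156 + 234 + 312 + 468 (23 divisors) = 1794
Since 1794 > 936, 936 is abundant.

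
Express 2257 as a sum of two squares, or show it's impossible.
24² + 41² (a=24, b=41)

Factorization: 2257 = 37 × 61
By Fermat: n is sum of two squares iff every prime p ≡ 3 (mod 4) appears to even power.
All primes ≡ 3 (mod 4) appear to even power.
Search a = 0, 1, 2, … for 2257 - a² a perfect square: first hit at a = 24: 2257 - 576 = 1681 = 41².
2257 = 24² + 41² = 576 + 1681 ✓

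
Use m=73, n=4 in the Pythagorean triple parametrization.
(5313, 584, 5345)

Euclid's formula: a = m² - n², b = 2mn, c = m² + n²
m = 73, n = 4
a = 73² - 4² = 5329 - 16 = 5313
b = 2 × 73 × 4 = 584
c = 73² + 4² = 5329 + 16 = 5345
Verification: 5313² + 584² = 28227969 + 341056 = 28569025 = 5345² ✓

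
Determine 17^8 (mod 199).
98

Repeated squaring. Binary of 8 = 1000.
17^1 ≡ 17 (mod 199); 17^2 ≡ 90 (mod 199); 17^4 ≡ 140 (mod 199); 17^8 ≡ 98 (mod 199)
17^8 = 17^8 ≡ 98 (mod 199)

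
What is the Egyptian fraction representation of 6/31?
1/6 + 1/38 + 1/1767

Greedy algorithm:
6/31: ceiling(31/6) = 6, use 1/6
5/186: ceiling(186/5) = 38, use 1/38
1/1767: ceiling(1767/1) = 1767, use 1/1767
Result: 6/31 = 1/6 + 1/38 + 1/1767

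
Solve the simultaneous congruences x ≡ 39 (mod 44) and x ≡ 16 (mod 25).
391

Using Chinese Remainder Theorem:
M = 44 × 25 = 1100
M1 = 25, M2 = 44
y1 = 25^(-1) mod 44 = 37
y2 = 44^(-1) mod 25 = 4
x = (39×25×37 + 16×44×4) mod 1100 = 391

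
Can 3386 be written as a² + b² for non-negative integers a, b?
19² + 55² (a=19, b=55)

Factorization: 3386 = 2 × 1693
By Fermat: n is sum of two squares iff every prime p ≡ 3 (mod 4) appears to even power.
All primes ≡ 3 (mod 4) appear to even power.
Search a = 0, 1, 2, … for 3386 - a² a perfect square: first hit at a = 19: 3386 - 361 = 3025 = 55².
3386 = 19² + 55² = 361 + 3025 ✓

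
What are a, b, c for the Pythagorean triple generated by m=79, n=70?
(1341, 11060, 11141)

Euclid's formula: a = m² - n², b = 2mn, c = m² + n²
m = 79, n = 70
a = 79² - 70² = 6241 - 4900 = 1341
b = 2 × 79 × 70 = 11060
c = 79² + 70² = 6241 + 4900 = 11141
Verification: 1341² + 11060² = 1798281 + 122323600 = 124121881 = 11141² ✓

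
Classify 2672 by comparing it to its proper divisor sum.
deficient

Proper divisors of 2672: sum = 1 + 2 + 4 + 8 + 16 + 167 + 334 + 668 + 1336 = 2536
Since 2536 < 2672, 2672 is deficient.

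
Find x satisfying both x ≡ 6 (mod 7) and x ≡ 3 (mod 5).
13

Using Chinese Remainder Theorem:
M = 7 × 5 = 35
M1 = 5, M2 = 7
y1 = 5^(-1) mod 7 = 3
y2 = 7^(-1) mod 5 = 3
x = (6×5×3 + 3×7×3) mod 35 = 13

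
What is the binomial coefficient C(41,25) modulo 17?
0

Using Lucas' theorem:
Write n=41 and k=25 in base 17:
n in base 17: [2, 7]
k in base 17: [1, 8]
C(41,25) mod 17 = ∏ C(n_i, k_i) mod 17
Digit binomials (mod 17): C(2,1) = 2; C(7,8) = 0 (k_i > n_i)
Product: 2 × 0 = 0 ≡ 0 (mod 17)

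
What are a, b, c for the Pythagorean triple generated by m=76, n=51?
(3175, 7752, 8377)

Euclid's formula: a = m² - n², b = 2mn, c = m² + n²
m = 76, n = 51
a = 76² - 51² = 5776 - 2601 = 3175
b = 2 × 76 × 51 = 7752
c = 76² + 51² = 5776 + 2601 = 8377
Verification: 3175² + 7752² = 10080625 + 60093504 = 70174129 = 8377² ✓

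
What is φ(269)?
268

269 = 269
φ(n) = n × ∏(1 - 1/p) for each prime p dividing n
φ(269) = 269 × (1 - 1/269) = 268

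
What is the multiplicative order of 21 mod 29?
28

29 is prime, so ord(21) divides φ(29) = 28.
Divisors of 28: 1, 2, 4, 7, 14, 28.
Repeated squaring: 21^1 ≡ 21, 21^2 ≡ 6, 21^4 ≡ 7, 21^8 ≡ 20, 21^16 ≡ 23 (mod 29).
Test 21^d mod 29 for each divisor d in increasing order:
21^1 ≡ 21
21^2 ≡ 6
21^4 ≡ 7
21^7 = 21^4·21^2·21^1 ≡ 12
21^14 = 21^8·21^4·21^2 ≡ 28
21^28 = 21^16·21^8·21^4 ≡ 1  ← first divisor giving 1
The order is 28.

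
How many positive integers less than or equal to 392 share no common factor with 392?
168

392 = 2^3 × 7^2
φ(n) = n × ∏(1 - 1/p) for each prime p dividing n
φ(392) = 392 × (1 - 1/2) × (1 - 1/7) = 168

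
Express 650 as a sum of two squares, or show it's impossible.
5² + 25² (a=5, b=25)

Factorization: 650 = 2 × 5^2 × 13
By Fermat: n is sum of two squares iff every prime p ≡ 3 (mod 4) appears to even power.
All primes ≡ 3 (mod 4) appear to even power.
Search a = 0, 1, 2, … for 650 - a² a perfect square: first hit at a = 5: 650 - 25 = 625 = 25².
650 = 5² + 25² = 25 + 625 ✓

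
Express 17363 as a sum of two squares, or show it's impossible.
Not possible

Factorization: 17363 = 97 × 179
By Fermat: n is sum of two squares iff every prime p ≡ 3 (mod 4) appears to even power.
Prime(s) ≡ 3 (mod 4) with odd exponent: [(179, 1)]
Therefore 17363 cannot be expressed as a² + b².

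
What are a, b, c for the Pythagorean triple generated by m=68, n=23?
(4095, 3128, 5153)

Euclid's formula: a = m² - n², b = 2mn, c = m² + n²
m = 68, n = 23
a = 68² - 23² = 4624 - 529 = 4095
b = 2 × 68 × 23 = 3128
c = 68² + 23² = 4624 + 529 = 5153
Verification: 4095² + 3128² = 16769025 + 9784384 = 26553409 = 5153² ✓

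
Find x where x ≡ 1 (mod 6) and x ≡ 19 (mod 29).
19

Using Chinese Remainder Theorem:
M = 6 × 29 = 174
M1 = 29, M2 = 6
y1 = 29^(-1) mod 6 = 5
y2 = 6^(-1) mod 29 = 5
x = (1×29×5 + 19×6×5) mod 174 = 19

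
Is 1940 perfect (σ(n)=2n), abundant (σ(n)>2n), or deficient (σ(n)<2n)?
abundant

Proper divisors of 1940: sum = 1 + 2 + 4 + 5 + 10 + 20 + 97 + 194 + 388 + 485 + 970 = 2176
Since 2176 > 1940, 1940 is abundant.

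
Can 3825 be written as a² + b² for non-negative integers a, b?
15² + 60² (a=15, b=60)

Factorization: 3825 = 3^2 × 5^2 × 17
By Fermat: n is sum of two squares iff every prime p ≡ 3 (mod 4) appears to even power.
All primes ≡ 3 (mod 4) appear to even power.
Search a = 0, 1, 2, … for 3825 - a² a perfect square: first hit at a = 15: 3825 - 225 = 3600 = 60².
3825 = 15² + 60² = 225 + 3600 ✓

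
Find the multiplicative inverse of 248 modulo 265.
187

gcd(248, 265) = 1, so the inverse exists.
Extended Euclidean algorithm on (265, 248):
265 = 1 × 248 + 17  ⟹  17 = (1)·265 + (-1)·248
248 = 14 × 17 + 10  ⟹  10 = (-14)·265 + (15)·248
17 = 1 × 10 + 7  ⟹  7 = (15)·265 + (-16)·248
10 = 1 × 7 + 3  ⟹  3 = (-29)·265 + (31)·248
7 = 2 × 3 + 1  ⟹  1 = (73)·265 + (-78)·248
So (-78)·248 ≡ 1 (mod 265), i.e. 248^(-1) ≡ -78 ≡ 187 (mod 265).
Check: 248 × 187 = 46376 ≡ 1 (mod 265)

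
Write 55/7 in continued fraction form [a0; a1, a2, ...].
[7; 1, 6]

Euclidean algorithm steps:
55 = 7 × 7 + 6
7 = 1 × 6 + 1
6 = 6 × 1 + 0
Continued fraction: [7; 1, 6]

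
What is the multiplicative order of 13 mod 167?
166

167 is prime, so ord(13) divides φ(167) = 166.
Divisors of 166: 1, 2, 83, 166.
Repeated squaring: 13^1 ≡ 13, 13^2 ≡ 2, 13^4 ≡ 4, 13^8 ≡ 16, 13^16 ≡ 89, 13^32 ≡ 72, 13^64 ≡ 7, 13^128 ≡ 49 (mod 167).
Test 13^d mod 167 for each divisor d in increasing order:
13^1 ≡ 13
13^2 ≡ 2
13^83 = 13^64·13^16·13^2·13^1 ≡ 166
13^166 = 13^128·13^32·13^4·13^2 ≡ 1  ← first divisor giving 1
The order is 166.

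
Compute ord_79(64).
13

79 is prime, so ord(64) divides φ(79) = 78.
Divisors of 78: 1, 2, 3, 6, 13, 26, 39, 78.
Repeated squaring: 64^1 ≡ 64, 64^2 ≡ 67, 64^4 ≡ 65, 64^8 ≡ 38, 64^16 ≡ 22, 64^32 ≡ 10, 64^64 ≡ 21 (mod 79).
Test 64^d mod 79 for each divisor d in increasing order:
64^1 ≡ 64
64^2 ≡ 67
64^3 = 64^2·64^1 ≡ 22
64^6 = 64^4·64^2 ≡ 10
64^13 = 64^8·64^4·64^1 ≡ 1  ← first divisor giving 1
The order is 13.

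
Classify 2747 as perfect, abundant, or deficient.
deficient

Proper divisors of 2747: sum = 1 + 41 + 67 = 109
Since 109 < 2747, 2747 is deficient.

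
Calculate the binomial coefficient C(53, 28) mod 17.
0

Using Lucas' theorem:
Write n=53 and k=28 in base 17:
n in base 17: [3, 2]
k in base 17: [1, 11]
C(53,28) mod 17 = ∏ C(n_i, k_i) mod 17
Digit binomials (mod 17): C(3,1) = 3; C(2,11) = 0 (k_i > n_i)
Product: 3 × 0 = 0 ≡ 0 (mod 17)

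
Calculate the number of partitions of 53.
329931

p(n) counts ways to write n as a sum of positive integers (order ignored).
Euler's pentagonal recurrence: p(k) = p(k-1) + p(k-2) - p(k-5) - p(k-7) + p(k-12) + p(k-15) - ... (offsets j(3j∓1)/2, signs ++--, p(0)=1, p(<0)=0).
DP table for k = 0..52: p(0)=1, p(1)=1, p(2)=2, p(3)=3, p(4)=5, p(5)=7, p(6)=11, p(7)=15, p(8)=22, p(9)=30, p(10)=42, p(11)=56, p(12)=77, p(13)=101, p(14)=135, p(15)=176, p(16)=231, p(17)=297, p(18)=385, p(19)=490, p(20)=627, p(21)=792, p(22)=1002, p(23)=1255, p(24)=1575, p(25)=1958, p(26)=2436, p(27)=3010, p(28)=3718, p(29)=4565, p(30)=5604, p(31)=6842, p(32)=8349, p(33)=10143, p(34)=12310, p(35)=14883, p(36)=17977, p(37)=21637, p(38)=26015, p(39)=31185, p(40)=37338, p(41)=44583, p(42)=53174, p(43)=63261, p(44)=75175, p(45)=89134, p(46)=105558, p(47)=124754, p(48)=147273, p(49)=173525, p(50)=204226, p(51)=239943, p(52)=281589.
Final step: p(53) = p(52) + p(51) - p(48) - p(46) + p(41) + p(38) - p(31) - p(27) + p(18) + p(13) - p(2)
= 281589 + 239943 - 147273 - 105558 + 44583 + 26015 - 6842 - 3010 + 385 + 101 - 2
= 329931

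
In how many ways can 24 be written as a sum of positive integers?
1575

p(n) counts ways to write n as a sum of positive integers (order ignored).
Euler's pentagonal recurrence: p(k) = p(k-1) + p(k-2) - p(k-5) - p(k-7) + p(k-12) + p(k-15) - ... (offsets j(3j∓1)/2, signs ++--, p(0)=1, p(<0)=0).
DP table for k = 0..23: p(0)=1, p(1)=1, p(2)=2, p(3)=3, p(4)=5, p(5)=7, p(6)=11, p(7)=15, p(8)=22, p(9)=30, p(10)=42, p(11)=56, p(12)=77, p(13)=101, p(14)=135, p(15)=176, p(16)=231, p(17)=297, p(18)=385, p(19)=490, p(20)=627, p(21)=792, p(22)=1002, p(23)=1255.
Final step: p(24) = p(23) + p(22) - p(19) - p(17) + p(12) + p(9) - p(2)
= 1255 + 1002 - 490 - 297 + 77 + 30 - 2
= 1575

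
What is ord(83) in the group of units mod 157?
156

157 is prime, so ord(83) divides φ(157) = 156.
Divisors of 156: 1, 2, 3, 4, 6, 12, 13, 26, 39, 52, 78, 156.
Repeated squaring: 83^1 ≡ 83, 83^2 ≡ 138, 83^4 ≡ 47, 83^8 ≡ 11, 83^16 ≡ 121, 83^32 ≡ 40, 83^64 ≡ 30, 83^128 ≡ 115 (mod 157).
Test 83^d mod 157 for each divisor d in increasing order:
83^1 ≡ 83
83^2 ≡ 138
83^3 = 83^2·83^1 ≡ 150
83^4 ≡ 47
83^6 = 83^4·83^2 ≡ 49
83^12 = 83^8·83^4 ≡ 46
83^13 = 83^8·83^4·83^1 ≡ 50
83^26 = 83^16·83^8·83^2 ≡ 145
83^39 = 83^32·83^4·83^2·83^1 ≡ 28
83^52 = 83^32·83^16·83^4 ≡ 144
83^78 = 83^64·83^8·83^4·83^2 ≡ 156
83^156 = 83^128·83^16·83^8·83^4 ≡ 1  ← first divisor giving 1
The order is 156.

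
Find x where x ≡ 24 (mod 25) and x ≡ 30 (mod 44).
74

Using Chinese Remainder Theorem:
M = 25 × 44 = 1100
M1 = 44, M2 = 25
y1 = 44^(-1) mod 25 = 4
y2 = 25^(-1) mod 44 = 37
x = (24×44×4 + 30×25×37) mod 1100 = 74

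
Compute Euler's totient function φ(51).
32

51 = 3 × 17
φ(n) = n × ∏(1 - 1/p) for each prime p dividing n
φ(51) = 51 × (1 - 1/3) × (1 - 1/17) = 32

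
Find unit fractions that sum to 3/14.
1/5 + 1/70

Greedy algorithm:
3/14: ceiling(14/3) = 5, use 1/5
1/70: ceiling(70/1) = 70, use 1/70
Result: 3/14 = 1/5 + 1/70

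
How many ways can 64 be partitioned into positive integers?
1741630

p(n) counts ways to write n as a sum of positive integers (order ignored).
Euler's pentagonal recurrence: p(k) = p(k-1) + p(k-2) - p(k-5) - p(k-7) + p(k-12) + p(k-15) - ... (offsets j(3j∓1)/2, signs ++--, p(0)=1, p(<0)=0).
DP table for k = 0..63: p(0)=1, p(1)=1, p(2)=2, p(3)=3, p(4)=5, p(5)=7, p(6)=11, p(7)=15, p(8)=22, p(9)=30, p(10)=42, p(11)=56, p(12)=77, p(13)=101, p(14)=135, p(15)=176, p(16)=231, p(17)=297, p(18)=385, p(19)=490, p(20)=627, p(21)=792, p(22)=1002, p(23)=1255, p(24)=1575, p(25)=1958, p(26)=2436, p(27)=3010, p(28)=3718, p(29)=4565, p(30)=5604, p(31)=6842, p(32)=8349, p(33)=10143, p(34)=12310, p(35)=14883, p(36)=17977, p(37)=21637, p(38)=26015, p(39)=31185, p(40)=37338, p(41)=44583, p(42)=53174, p(43)=63261, p(44)=75175, p(45)=89134, p(46)=105558, p(47)=124754, p(48)=147273, p(49)=173525, p(50)=204226, p(51)=239943, p(52)=281589, p(53)=329931, p(54)=386155, p(55)=451276, p(56)=526823, p(57)=614154, p(58)=715220, p(59)=831820, p(60)=966467, p(61)=1121505, p(62)=1300156, p(63)=1505499.
Final step: p(64) = p(63) + p(62) - p(59) - p(57) + p(52) + p(49) - p(42) - p(38) + p(29) + p(24) - p(13) - p(7)
= 1505499 + 1300156 - 831820 - 614154 + 281589 + 173525 - 53174 - 26015 + 4565 + 1575 - 101 - 15
= 1741630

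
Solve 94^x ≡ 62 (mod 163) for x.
8

Baby-step giant-step with step n = ⌈√163⌉ = 13.
Baby steps 94^j mod 163 (j:value) for j=0..12: 0:1, 1:94, 2:34, 3:99, 4:15, 5:106, 6:21, 7:18, 8:62, 9:123, 10:152, 11:107, 12:115.
h = 62 is already in the table at j=8, so x = 8.
Check: 94^8 ≡ 62 (mod 163).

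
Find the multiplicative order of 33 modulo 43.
42

43 is prime, so ord(33) divides φ(43) = 42.
Divisors of 42: 1, 2, 3, 6, 7, 14, 21, 42.
Repeated squaring: 33^1 ≡ 33, 33^2 ≡ 14, 33^4 ≡ 24, 33^8 ≡ 17, 33^16 ≡ 31, 33^32 ≡ 15 (mod 43).
Test 33^d mod 43 for each divisor d in increasing order:
33^1 ≡ 33
33^2 ≡ 14
33^3 = 33^2·33^1 ≡ 32
33^6 = 33^4·33^2 ≡ 35
33^7 = 33^4·33^2·33^1 ≡ 37
33^14 = 33^8·33^4·33^2 ≡ 36
33^21 = 33^16·33^4·33^1 ≡ 42
33^42 = 33^32·33^8·33^2 ≡ 1  ← first divisor giving 1
The order is 42.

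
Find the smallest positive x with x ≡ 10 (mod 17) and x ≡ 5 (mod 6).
95

Using Chinese Remainder Theorem:
M = 17 × 6 = 102
M1 = 6, M2 = 17
y1 = 6^(-1) mod 17 = 3
y2 = 17^(-1) mod 6 = 5
x = (10×6×3 + 5×17×5) mod 102 = 95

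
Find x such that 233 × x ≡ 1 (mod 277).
107

gcd(233, 277) = 1, so the inverse exists.
Extended Euclidean algorithm on (277, 233):
277 = 1 × 233 + 44  ⟹  44 = (1)·277 + (-1)·233
233 = 5 × 44 + 13  ⟹  13 = (-5)·277 + (6)·233
44 = 3 × 13 + 5  ⟹  5 = (16)·277 + (-19)·233
13 = 2 × 5 + 3  ⟹  3 = (-37)·277 + (44)·233
5 = 1 × 3 + 2  ⟹  2 = (53)·277 + (-63)·233
3 = 1 × 2 + 1  ⟹  1 = (-90)·277 + (107)·233
So (107)·233 ≡ 1 (mod 277), i.e. 233^(-1) ≡ 107 (mod 277).
Check: 233 × 107 = 24931 ≡ 1 (mod 277)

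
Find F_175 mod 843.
13

Matrix identity: Q^n = [[F_(n+1), F_n], [F_n, F_(n-1)]] with Q = [[1,1],[1,0]].
n = 175 = 10101111₂. Square-and-multiply, entries mod 843:
Q^1 = [[1,1],[1,0]]
Q^2 = (Q^1)² = [[2,1],[1,1]]
Q^5 = (Q^2)²·Q = [[8,5],[5,3]]
Q^10 = (Q^5)² = [[89,55],[55,34]]
Q^21 = (Q^10)²·Q = [[8,830],[830,21]]
Q^43 = (Q^21)²·Q = [[699,233],[233,466]]
Q^87 = (Q^43)²·Q = [[840,841],[841,842]]
Q^175 = (Q^87)²·Q = [[21,13],[13,8]]
F_175 mod 843 = Q^175[0][1] = 13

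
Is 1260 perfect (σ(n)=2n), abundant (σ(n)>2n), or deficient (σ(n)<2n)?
abundant

Proper divisors of 1260: sum = 1 + 2 + 3 + 4 + 5 + 6 + 7 + 9 + ... + 252 + 315 + 420 + 630 (35 divisors) = 3108
Since 3108 > 1260, 1260 is abundant.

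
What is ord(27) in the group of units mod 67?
22

67 is prime, so ord(27) divides φ(67) = 66.
Divisors of 66: 1, 2, 3, 6, 11, 22, 33, 66.
Repeated squaring: 27^1 ≡ 27, 27^2 ≡ 59, 27^4 ≡ 64, 27^8 ≡ 9, 27^16 ≡ 14, 27^32 ≡ 62, 27^64 ≡ 25 (mod 67).
Test 27^d mod 67 for each divisor d in increasing order:
27^1 ≡ 27
27^2 ≡ 59
27^3 = 27^2·27^1 ≡ 52
27^6 = 27^4·27^2 ≡ 24
27^11 = 27^8·27^2·27^1 ≡ 66
27^22 = 27^16·27^4·27^2 ≡ 1  ← first divisor giving 1
The order is 22.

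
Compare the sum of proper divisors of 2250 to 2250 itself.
abundant

Proper divisors of 2250: sum = 1 + 2 + 3 + 5 + 6 + 9 + 10 + 15 + ... + 375 + 450 + 750 + 1125 (23 divisors) = 3834
Since 3834 > 2250, 2250 is abundant.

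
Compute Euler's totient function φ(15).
8

15 = 3 × 5
φ(n) = n × ∏(1 - 1/p) for each prime p dividing n
φ(15) = 15 × (1 - 1/3) × (1 - 1/5) = 8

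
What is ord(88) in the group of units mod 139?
138

139 is prime, so ord(88) divides φ(139) = 138.
Divisors of 138: 1, 2, 3, 6, 23, 46, 69, 138.
Repeated squaring: 88^1 ≡ 88, 88^2 ≡ 99, 88^4 ≡ 71, 88^8 ≡ 37, 88^16 ≡ 118, 88^32 ≡ 24, 88^64 ≡ 20, 88^128 ≡ 122 (mod 139).
Test 88^d mod 139 for each divisor d in increasing order:
88^1 ≡ 88
88^2 ≡ 99
88^3 = 88^2·88^1 ≡ 94
88^6 = 88^4·88^2 ≡ 79
88^23 = 88^16·88^4·88^2·88^1 ≡ 97
88^46 = 88^32·88^8·88^4·88^2 ≡ 96
88^69 = 88^64·88^4·88^1 ≡ 138
88^138 = 88^128·88^8·88^2 ≡ 1  ← first divisor giving 1
The order is 138.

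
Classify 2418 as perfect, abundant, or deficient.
abundant

Proper divisors of 2418: sum = 1 + 2 + 3 + 6 + 13 + 26 + 31 + 39 + 62 + 78 + 93 + 186 + 403 + 806 + 1209 = 2958
Since 2958 > 2418, 2418 is abundant.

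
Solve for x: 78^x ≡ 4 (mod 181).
22

Baby-step giant-step with step n = ⌈√181⌉ = 14.
Baby steps 78^j mod 181 (j:value) for j=0..13: 0:1, 1:78, 2:111, 3:151, 4:13, 5:109, 6:176, 7:153, 8:169, 9:150, 10:116, 11:179, 12:25, 13:140.
Giant-step multiplier: 78^(-14) ≡ 78^(180-14) = 78^166 ≡ 178 (mod 181).
Giant steps γ_i = 4·178^i mod 181: γ_0=4, γ_1=169 (in table at j=8).
x = i·n + j = 1·14 + 8 = 22.
Check: 78^22 ≡ 4 (mod 181).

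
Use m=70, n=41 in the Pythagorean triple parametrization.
(3219, 5740, 6581)

Euclid's formula: a = m² - n², b = 2mn, c = m² + n²
m = 70, n = 41
a = 70² - 41² = 4900 - 1681 = 3219
b = 2 × 70 × 41 = 5740
c = 70² + 41² = 4900 + 1681 = 6581
Verification: 3219² + 5740² = 10361961 + 32947600 = 43309561 = 6581² ✓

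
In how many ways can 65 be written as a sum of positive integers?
2012558

p(n) counts ways to write n as a sum of positive integers (order ignored).
Euler's pentagonal recurrence: p(k) = p(k-1) + p(k-2) - p(k-5) - p(k-7) + p(k-12) + p(k-15) - ... (offsets j(3j∓1)/2, signs ++--, p(0)=1, p(<0)=0).
DP table for k = 0..64: p(0)=1, p(1)=1, p(2)=2, p(3)=3, p(4)=5, p(5)=7, p(6)=11, p(7)=15, p(8)=22, p(9)=30, p(10)=42, p(11)=56, p(12)=77, p(13)=101, p(14)=135, p(15)=176, p(16)=231, p(17)=297, p(18)=385, p(19)=490, p(20)=627, p(21)=792, p(22)=1002, p(23)=1255, p(24)=1575, p(25)=1958, p(26)=2436, p(27)=3010, p(28)=3718, p(29)=4565, p(30)=5604, p(31)=6842, p(32)=8349, p(33)=10143, p(34)=12310, p(35)=14883, p(36)=17977, p(37)=21637, p(38)=26015, p(39)=31185, p(40)=37338, p(41)=44583, p(42)=53174, p(43)=63261, p(44)=75175, p(45)=89134, p(46)=105558, p(47)=124754, p(48)=147273, p(49)=173525, p(50)=204226, p(51)=239943, p(52)=281589, p(53)=329931, p(54)=386155, p(55)=451276, p(56)=526823, p(57)=614154, p(58)=715220, p(59)=831820, p(60)=966467, p(61)=1121505, p(62)=1300156, p(63)=1505499, p(64)=1741630.
Final step: p(65) = p(64) + p(63) - p(60) - p(58) + p(53) + p(50) - p(43) - p(39) + p(30) + p(25) - p(14) - p(8)
= 1741630 + 1505499 - 966467 - 715220 + 329931 + 204226 - 63261 - 31185 + 5604 + 1958 - 135 - 22
= 2012558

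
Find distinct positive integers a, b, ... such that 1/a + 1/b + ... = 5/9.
1/2 + 1/18

Greedy algorithm:
5/9: ceiling(9/5) = 2, use 1/2
1/18: ceiling(18/1) = 18, use 1/18
Result: 5/9 = 1/2 + 1/18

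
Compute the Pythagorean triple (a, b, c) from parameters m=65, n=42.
(2461, 5460, 5989)

Euclid's formula: a = m² - n², b = 2mn, c = m² + n²
m = 65, n = 42
a = 65² - 42² = 4225 - 1764 = 2461
b = 2 × 65 × 42 = 5460
c = 65² + 42² = 4225 + 1764 = 5989
Verification: 2461² + 5460² = 6056521 + 29811600 = 35868121 = 5989² ✓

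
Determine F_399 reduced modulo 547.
46

Matrix identity: Q^n = [[F_(n+1), F_n], [F_n, F_(n-1)]] with Q = [[1,1],[1,0]].
n = 399 = 110001111₂. Square-and-multiply, entries mod 547:
Q^1 = [[1,1],[1,0]]
Q^3 = (Q^1)²·Q = [[3,2],[2,1]]
Q^6 = (Q^3)² = [[13,8],[8,5]]
Q^12 = (Q^6)² = [[233,144],[144,89]]
Q^24 = (Q^12)² = [[86,420],[420,213]]
Q^49 = (Q^24)²·Q = [[321,4],[4,317]]
Q^99 = (Q^49)²·Q = [[38,221],[221,364]]
Q^199 = (Q^99)²·Q = [[189,508],[508,228]]
Q^399 = (Q^199)²·Q = [[193,46],[46,147]]
F_399 mod 547 = Q^399[0][1] = 46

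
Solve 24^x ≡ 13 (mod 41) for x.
27

Baby-step giant-step with step n = ⌈√41⌉ = 7.
Baby steps 24^j mod 41 (j:value) for j=0..6: 0:1, 1:24, 2:2, 3:7, 4:4, 5:14, 6:8.
Giant-step multiplier: 24^(-7) ≡ 24^(40-7) = 24^33 ≡ 22 (mod 41).
Giant steps γ_i = 13·22^i mod 41: γ_0=13, γ_1=40, γ_2=19, γ_3=8 (in table at j=6).
x = i·n + j = 3·7 + 6 = 27.
Check: 24^27 ≡ 13 (mod 41).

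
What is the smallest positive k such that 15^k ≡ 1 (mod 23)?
22

23 is prime, so ord(15) divides φ(23) = 22.
Divisors of 22: 1, 2, 11, 22.
Repeated squaring: 15^1 ≡ 15, 15^2 ≡ 18, 15^4 ≡ 2, 15^8 ≡ 4, 15^16 ≡ 16 (mod 23).
Test 15^d mod 23 for each divisor d in increasing order:
15^1 ≡ 15
15^2 ≡ 18
15^11 = 15^8·15^2·15^1 ≡ 22
15^22 = 15^16·15^4·15^2 ≡ 1  ← first divisor giving 1
The order is 22.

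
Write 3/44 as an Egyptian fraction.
1/15 + 1/660

Greedy algorithm:
3/44: ceiling(44/3) = 15, use 1/15
1/660: ceiling(660/1) = 660, use 1/660
Result: 3/44 = 1/15 + 1/660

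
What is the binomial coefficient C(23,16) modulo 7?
3

Using Lucas' theorem:
Write n=23 and k=16 in base 7:
n in base 7: [3, 2]
k in base 7: [2, 2]
C(23,16) mod 7 = ∏ C(n_i, k_i) mod 7
Digit binomials (mod 7): C(3,2) = 3; C(2,2) = 1
Product: 3 × 1 = 3 ≡ 3 (mod 7)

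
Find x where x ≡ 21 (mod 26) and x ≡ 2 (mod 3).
47

Using Chinese Remainder Theorem:
M = 26 × 3 = 78
M1 = 3, M2 = 26
y1 = 3^(-1) mod 26 = 9
y2 = 26^(-1) mod 3 = 2
x = (21×3×9 + 2×26×2) mod 78 = 47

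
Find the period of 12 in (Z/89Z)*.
8

89 is prime, so ord(12) divides φ(89) = 88.
Divisors of 88: 1, 2, 4, 8, 11, 22, 44, 88.
Repeated squaring: 12^1 ≡ 12, 12^2 ≡ 55, 12^4 ≡ 88, 12^8 ≡ 1, 12^16 ≡ 1, 12^32 ≡ 1, 12^64 ≡ 1 (mod 89).
Test 12^d mod 89 for each divisor d in increasing order:
12^1 ≡ 12
12^2 ≡ 55
12^4 ≡ 88
12^8 ≡ 1  ← first divisor giving 1
The order is 8.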